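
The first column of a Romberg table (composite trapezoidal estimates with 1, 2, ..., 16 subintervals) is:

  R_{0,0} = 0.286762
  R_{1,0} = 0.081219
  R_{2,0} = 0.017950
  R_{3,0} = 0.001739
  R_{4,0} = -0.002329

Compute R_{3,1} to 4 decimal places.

-0.0037

R_{3,1} = 0.001739 + (0.001739 − 0.017950)/3 = -0.003665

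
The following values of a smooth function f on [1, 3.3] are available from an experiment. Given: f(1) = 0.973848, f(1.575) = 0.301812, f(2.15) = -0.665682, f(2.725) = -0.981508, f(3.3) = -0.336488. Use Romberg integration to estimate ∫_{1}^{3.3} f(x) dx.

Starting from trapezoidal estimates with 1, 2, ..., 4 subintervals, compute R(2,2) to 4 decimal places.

-0.6460

R(0,0) (trapezoid, 1 panel, h=2.3000): 0.732964
R(1,0) (trapezoid, 2 panels, h=1.1500): -0.399052
R(2,0) (trapezoid, 4 panels, h=0.5750): -0.590351
R(1,1) = -0.399052 + (-0.399052 − 0.732964)/3 = -0.776391
R(2,1) = -0.590351 + (-0.590351 − (-0.399052))/3 = -0.654117
R(2,2) = -0.654117 + (-0.654117 − (-0.776391))/15 = -0.645965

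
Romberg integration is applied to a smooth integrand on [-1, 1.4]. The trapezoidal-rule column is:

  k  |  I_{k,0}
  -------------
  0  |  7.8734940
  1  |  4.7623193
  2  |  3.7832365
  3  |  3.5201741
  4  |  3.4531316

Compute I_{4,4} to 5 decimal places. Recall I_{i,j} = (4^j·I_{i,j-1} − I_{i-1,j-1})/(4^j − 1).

3.43067

I_{1,1} = (4·4.7623193 − 7.8734940) / 3 = 3.7252611
I_{2,1} = 3.7832365 + (3.7832365 − 4.7623193)/3 = 3.4568756
I_{3,1} = (4·3.5201741 − 3.7832365) / 3 = 3.4324866
I_{4,1} = (4·3.4531316 − 3.5201741) / 3 = 3.4307841
I_{2,2} = (16·3.4568756 − 3.7252611) / 15 = 3.4389832
I_{3,2} = (16·3.4324866 − 3.4568756) / 15 = 3.4308607
I_{4,2} = 3.4307841 + (3.4307841 − 3.4324866)/15 = 3.4306706
I_{3,3} = (64·3.4308607 − 3.4389832) / 63 = 3.4307318
I_{4,3} = (64·3.4306706 − 3.4308607) / 63 = 3.4306676
I_{4,4} = (256·3.4306676 − 3.4307318) / 255 = 3.4306673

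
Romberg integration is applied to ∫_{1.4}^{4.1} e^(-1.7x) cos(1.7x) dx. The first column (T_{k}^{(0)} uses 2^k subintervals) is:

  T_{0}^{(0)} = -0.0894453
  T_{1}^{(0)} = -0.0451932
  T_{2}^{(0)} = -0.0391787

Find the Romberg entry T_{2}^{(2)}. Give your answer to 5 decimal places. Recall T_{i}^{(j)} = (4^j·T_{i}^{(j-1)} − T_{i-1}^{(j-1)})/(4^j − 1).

Richardson extrapolation on the trapezoidal column (denominator 4−1=3):
T_{1}^{(1)} = -0.0451932 + (-0.0451932 − (-0.0894453))/3 = -0.0304425
T_{2}^{(1)} = (4·(-0.0391787) − (-0.0451932)) / 3 = -0.0371739
T_{2}^{(2)} = (16·(-0.0371739) − (-0.0304425)) / 15 = -0.0376227

-0.03762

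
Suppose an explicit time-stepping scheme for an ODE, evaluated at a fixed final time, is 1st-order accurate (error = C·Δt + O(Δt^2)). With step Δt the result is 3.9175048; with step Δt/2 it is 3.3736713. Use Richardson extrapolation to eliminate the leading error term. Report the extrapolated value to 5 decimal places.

2.82984

Extrapolated value = (2·A(Δt/2) − A(Δt)) / (2 − 1)
= (2·3.3736713 − 3.9175048) / 1
= 2.8298378 / 1 = 2.8298378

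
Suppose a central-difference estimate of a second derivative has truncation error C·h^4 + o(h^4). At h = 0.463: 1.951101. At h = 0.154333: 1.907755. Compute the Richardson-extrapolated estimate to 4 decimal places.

Extrapolated value = (81·A(h/3) − A(h)) / (81 − 1)
= (81·1.907755 − 1.951101) / 80
= 152.577054 / 80 = 1.907213

1.9072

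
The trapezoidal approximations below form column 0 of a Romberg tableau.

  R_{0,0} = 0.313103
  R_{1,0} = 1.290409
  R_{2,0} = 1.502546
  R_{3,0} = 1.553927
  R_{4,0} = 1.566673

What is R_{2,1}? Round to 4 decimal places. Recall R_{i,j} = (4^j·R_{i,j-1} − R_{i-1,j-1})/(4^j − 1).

1.5733

R_{2,1} = 1.502546 + (1.502546 − 1.290409)/3 = 1.573258
(Column j=1 coincides with Simpson's rule on the same nodes.)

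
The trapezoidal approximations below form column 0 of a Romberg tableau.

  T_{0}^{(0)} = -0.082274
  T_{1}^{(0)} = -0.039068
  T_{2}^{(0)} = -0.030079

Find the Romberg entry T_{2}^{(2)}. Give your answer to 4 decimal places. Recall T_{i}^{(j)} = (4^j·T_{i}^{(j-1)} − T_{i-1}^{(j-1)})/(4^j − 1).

Richardson extrapolation on the trapezoidal column (denominator 4−1=3):
T_{1}^{(1)} = (4·(-0.039068) − (-0.082274)) / 3 = -0.024666
T_{2}^{(1)} = -0.030079 + (-0.030079 − (-0.039068))/3 = -0.027083
T_{2}^{(2)} = (16·(-0.027083) − (-0.024666)) / 15 = -0.027244
(Column j=1 coincides with Simpson's rule on the same nodes.)

-0.0272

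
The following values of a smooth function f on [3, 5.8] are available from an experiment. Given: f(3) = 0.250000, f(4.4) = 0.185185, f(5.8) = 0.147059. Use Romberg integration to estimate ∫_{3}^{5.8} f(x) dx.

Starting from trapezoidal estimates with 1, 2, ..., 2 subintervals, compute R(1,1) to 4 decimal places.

R(0,0) (trapezoid, 1 panel, h=2.8000): 0.555883
R(1,0) (trapezoid, 2 panels, h=1.4000): 0.537200
R(1,1) = 0.537200 + (0.537200 − 0.555883)/3 = 0.530972

0.5310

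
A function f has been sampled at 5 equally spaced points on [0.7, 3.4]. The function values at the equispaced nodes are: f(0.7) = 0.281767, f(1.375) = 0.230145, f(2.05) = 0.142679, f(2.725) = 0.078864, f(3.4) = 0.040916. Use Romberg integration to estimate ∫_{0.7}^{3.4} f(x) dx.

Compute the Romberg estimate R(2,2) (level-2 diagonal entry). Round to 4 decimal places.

R(0,0) (trapezoid, 1 panel, h=2.7000): 0.435622
R(1,0) (trapezoid, 2 panels, h=1.3500): 0.410428
R(2,0) (trapezoid, 4 panels, h=0.6750): 0.413795
R(1,1) = 0.410428 + (0.410428 − 0.435622)/3 = 0.402030
R(2,1) = 0.413795 + (0.413795 − 0.410428)/3 = 0.414917
R(2,2) = 0.414917 + (0.414917 − 0.402030)/15 = 0.415776

0.4158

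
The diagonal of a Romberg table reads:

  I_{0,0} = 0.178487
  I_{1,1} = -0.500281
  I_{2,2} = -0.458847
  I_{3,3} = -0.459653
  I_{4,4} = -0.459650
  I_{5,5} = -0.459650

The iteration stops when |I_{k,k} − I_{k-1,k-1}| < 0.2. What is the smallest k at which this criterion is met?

|I_{1,1} − I_{0,0}| = 0.678768 ≥ 0.2
|I_{2,2} − I_{1,1}| = 0.041434 < 0.2

k = 2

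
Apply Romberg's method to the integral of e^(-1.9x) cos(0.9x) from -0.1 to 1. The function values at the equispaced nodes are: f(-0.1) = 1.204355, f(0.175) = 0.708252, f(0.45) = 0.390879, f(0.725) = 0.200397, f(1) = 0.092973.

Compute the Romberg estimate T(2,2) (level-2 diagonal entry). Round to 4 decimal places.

T(0,0) (trapezoid, 1 panel, h=1.1000): 0.713530
T(1,0) (trapezoid, 2 panels, h=0.5500): 0.571749
T(2,0) (trapezoid, 4 panels, h=0.2750): 0.535753
T(1,1) = 0.571749 + (0.571749 − 0.713530)/3 = 0.524489
T(2,1) = 0.535753 + (0.535753 − 0.571749)/3 = 0.523754
T(2,2) = 0.523754 + (0.523754 − 0.524489)/15 = 0.523705

0.5237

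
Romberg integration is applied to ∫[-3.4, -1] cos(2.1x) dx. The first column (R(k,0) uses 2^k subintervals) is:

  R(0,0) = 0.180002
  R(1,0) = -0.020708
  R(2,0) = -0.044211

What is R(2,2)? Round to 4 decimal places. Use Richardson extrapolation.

R(1,1) = -0.020708 + (-0.020708 − 0.180002)/3 = -0.087611
R(2,1) = (4·(-0.044211) − (-0.020708)) / 3 = -0.052045
R(2,2) = -0.052045 + (-0.052045 − (-0.087611))/15 = -0.049674

-0.0497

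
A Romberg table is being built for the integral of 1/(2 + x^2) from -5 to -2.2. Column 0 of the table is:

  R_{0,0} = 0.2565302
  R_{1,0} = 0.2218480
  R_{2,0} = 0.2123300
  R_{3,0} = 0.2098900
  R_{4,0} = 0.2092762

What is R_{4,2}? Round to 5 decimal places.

R_{3,1} = 0.2098900 + (0.2098900 − 0.2123300)/3 = 0.2090767
R_{4,1} = (4·0.2092762 − 0.2098900) / 3 = 0.2090716
R_{4,2} = 0.2090716 + (0.2090716 − 0.2090767)/15 = 0.2090713

0.20907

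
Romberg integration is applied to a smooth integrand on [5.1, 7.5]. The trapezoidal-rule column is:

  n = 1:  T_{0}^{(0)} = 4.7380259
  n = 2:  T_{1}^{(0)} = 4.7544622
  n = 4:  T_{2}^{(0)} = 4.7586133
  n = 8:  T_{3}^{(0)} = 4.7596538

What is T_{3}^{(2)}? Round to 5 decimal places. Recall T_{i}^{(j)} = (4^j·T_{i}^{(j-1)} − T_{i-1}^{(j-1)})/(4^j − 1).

4.76000

Richardson extrapolation on the trapezoidal column (denominator 4−1=3):
T_{2}^{(1)} = (4·4.7586133 − 4.7544622) / 3 = 4.7599970
T_{3}^{(1)} = 4.7596538 + (4.7596538 − 4.7586133)/3 = 4.7600006
T_{3}^{(2)} = (16·4.7600006 − 4.7599970) / 15 = 4.7600008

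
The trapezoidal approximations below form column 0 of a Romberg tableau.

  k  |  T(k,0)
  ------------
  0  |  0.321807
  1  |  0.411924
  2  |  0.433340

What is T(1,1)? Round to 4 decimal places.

Richardson extrapolation on the trapezoidal column (denominator 4−1=3):
T(1,1) = 0.411924 + (0.411924 − 0.321807)/3 = 0.441963

0.4420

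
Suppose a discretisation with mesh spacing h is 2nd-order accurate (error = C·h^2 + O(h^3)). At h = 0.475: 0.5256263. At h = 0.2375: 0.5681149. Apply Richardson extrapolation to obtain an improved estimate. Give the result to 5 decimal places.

The leading error scales as h^2; refining by a factor of 2 reduces it by 2^2 = 4.
Extrapolated value = (4·A(h/2) − A(h)) / (4 − 1)
= (4·0.5681149 − 0.5256263) / 3
= 1.7468333 / 3 = 0.5822778

0.58228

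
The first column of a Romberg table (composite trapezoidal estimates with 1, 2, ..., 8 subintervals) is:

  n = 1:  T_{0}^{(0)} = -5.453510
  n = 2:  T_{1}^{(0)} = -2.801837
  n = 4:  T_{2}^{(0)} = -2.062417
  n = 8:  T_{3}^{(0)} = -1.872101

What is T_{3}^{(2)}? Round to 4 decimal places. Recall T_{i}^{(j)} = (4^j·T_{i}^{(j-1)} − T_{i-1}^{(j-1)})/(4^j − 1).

-1.8082

T_{2}^{(1)} = -2.062417 + (-2.062417 − (-2.801837))/3 = -1.815944
T_{3}^{(1)} = (4·(-1.872101) − (-2.062417)) / 3 = -1.808662
T_{3}^{(2)} = (16·(-1.808662) − (-1.815944)) / 15 = -1.808177
(Column j=1 coincides with Simpson's rule on the same nodes.)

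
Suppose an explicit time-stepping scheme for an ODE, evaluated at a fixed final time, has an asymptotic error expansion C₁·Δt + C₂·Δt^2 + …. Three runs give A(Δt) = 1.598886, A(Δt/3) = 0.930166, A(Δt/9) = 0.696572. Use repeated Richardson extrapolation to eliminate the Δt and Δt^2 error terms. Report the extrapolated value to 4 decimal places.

First eliminate the Δt term (factor 3^1 = 3):
  B₁ = (3·0.930166 − 1.598886)/2 = 0.595806
  B₂ = (3·0.696572 − 0.930166)/2 = 0.579775
Then eliminate the Δt^2 term (factor 3^2 = 9):
  (9·0.579775 − 0.595806)/8 = 0.577771

0.5778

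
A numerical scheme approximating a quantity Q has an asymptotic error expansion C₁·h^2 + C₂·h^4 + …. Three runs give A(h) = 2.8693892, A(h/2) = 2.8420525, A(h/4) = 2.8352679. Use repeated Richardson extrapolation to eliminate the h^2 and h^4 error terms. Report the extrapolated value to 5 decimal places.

First eliminate the h^2 term (factor 2^2 = 4):
  B₁ = (4·2.8420525 − 2.8693892)/3 = 2.8329403
  B₂ = (4·2.8352679 − 2.8420525)/3 = 2.8330064
Then eliminate the h^4 term (factor 2^4 = 16):
  (16·2.8330064 − 2.8329403)/15 = 2.8330108

2.83301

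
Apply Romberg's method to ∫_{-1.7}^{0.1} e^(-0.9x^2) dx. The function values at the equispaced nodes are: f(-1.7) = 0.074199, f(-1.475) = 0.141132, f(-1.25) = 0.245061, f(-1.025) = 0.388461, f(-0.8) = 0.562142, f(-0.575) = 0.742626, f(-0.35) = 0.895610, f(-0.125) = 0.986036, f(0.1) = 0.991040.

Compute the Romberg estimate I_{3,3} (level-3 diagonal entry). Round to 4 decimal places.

1.0128

I_{0,0} (trapezoid, 1 panel, h=1.8000): 0.958715
I_{1,0} (trapezoid, 2 panels, h=0.9000): 0.985285
I_{2,0} (trapezoid, 4 panels, h=0.4500): 1.005945
I_{3,0} (trapezoid, 8 panels, h=0.2250): 1.011080
I_{1,1} = 0.985285 + (0.985285 − 0.958715)/3 = 0.994142
I_{2,1} = 1.005945 + (1.005945 − 0.985285)/3 = 1.012832
I_{3,1} = 1.011080 + (1.011080 − 1.005945)/3 = 1.012792
I_{2,2} = 1.012832 + (1.012832 − 0.994142)/15 = 1.014078
I_{3,2} = 1.012792 + (1.012792 − 1.012832)/15 = 1.012789
I_{3,3} = 1.012789 + (1.012789 − 1.014078)/63 = 1.012769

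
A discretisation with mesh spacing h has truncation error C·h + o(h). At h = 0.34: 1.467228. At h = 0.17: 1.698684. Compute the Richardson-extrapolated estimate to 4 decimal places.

The leading error scales as h; refining by a factor of 2 reduces it by 2^1 = 2.
Extrapolated value = (2·A(h/2) − A(h)) / (2 − 1)
= (2·1.698684 − 1.467228) / 1
= 1.930140 / 1 = 1.930140

1.9301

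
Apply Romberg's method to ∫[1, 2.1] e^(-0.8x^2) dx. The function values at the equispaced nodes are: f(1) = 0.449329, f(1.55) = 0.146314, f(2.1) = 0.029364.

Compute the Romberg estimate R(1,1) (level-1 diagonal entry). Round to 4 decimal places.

0.1951

R(0,0) (trapezoid, 1 panel, h=1.1000): 0.263281
R(1,0) (trapezoid, 2 panels, h=0.5500): 0.212113
R(1,1) = 0.212113 + (0.212113 − 0.263281)/3 = 0.195057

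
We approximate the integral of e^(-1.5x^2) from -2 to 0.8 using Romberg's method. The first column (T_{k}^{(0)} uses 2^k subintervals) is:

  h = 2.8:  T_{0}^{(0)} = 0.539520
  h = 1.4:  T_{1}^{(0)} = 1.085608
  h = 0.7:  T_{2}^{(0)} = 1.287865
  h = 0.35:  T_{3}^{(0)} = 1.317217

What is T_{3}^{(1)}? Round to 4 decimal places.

1.3270

Richardson extrapolation on the trapezoidal column (denominator 4−1=3):
T_{3}^{(1)} = 1.317217 + (1.317217 − 1.287865)/3 = 1.327001
(Column j=1 coincides with Simpson's rule on the same nodes.)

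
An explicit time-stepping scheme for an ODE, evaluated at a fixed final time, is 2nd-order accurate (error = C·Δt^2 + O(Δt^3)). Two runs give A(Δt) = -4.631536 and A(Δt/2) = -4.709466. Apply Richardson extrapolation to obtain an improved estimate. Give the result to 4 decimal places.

-4.7354

Extrapolated value = (4·A(Δt/2) − A(Δt)) / (4 − 1)
= (4·(-4.709466) − (-4.631536)) / 3
= -14.206328 / 3 = -4.735443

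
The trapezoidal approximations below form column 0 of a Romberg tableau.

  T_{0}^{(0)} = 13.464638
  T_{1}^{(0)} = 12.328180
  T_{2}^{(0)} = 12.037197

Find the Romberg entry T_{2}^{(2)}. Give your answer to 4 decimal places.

T_{1}^{(1)} = 12.328180 + (12.328180 − 13.464638)/3 = 11.949361
T_{2}^{(1)} = 12.037197 + (12.037197 − 12.328180)/3 = 11.940203
T_{2}^{(2)} = (16·11.940203 − 11.949361) / 15 = 11.939592

11.9396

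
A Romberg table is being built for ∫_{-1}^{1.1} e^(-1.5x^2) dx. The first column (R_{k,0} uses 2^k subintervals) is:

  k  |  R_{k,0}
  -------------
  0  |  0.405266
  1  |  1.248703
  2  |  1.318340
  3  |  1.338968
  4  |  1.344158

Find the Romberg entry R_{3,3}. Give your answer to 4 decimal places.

1.3464

R_{1,1} = (4·1.248703 − 0.405266) / 3 = 1.529849
R_{2,1} = (4·1.318340 − 1.248703) / 3 = 1.341552
R_{3,1} = 1.338968 + (1.338968 − 1.318340)/3 = 1.345844
R_{2,2} = 1.341552 + (1.341552 − 1.529849)/15 = 1.328999
R_{3,2} = 1.345844 + (1.345844 − 1.341552)/15 = 1.346130
R_{3,3} = (64·1.346130 − 1.328999) / 63 = 1.346402
(Column j=1 coincides with Simpson's rule on the same nodes.)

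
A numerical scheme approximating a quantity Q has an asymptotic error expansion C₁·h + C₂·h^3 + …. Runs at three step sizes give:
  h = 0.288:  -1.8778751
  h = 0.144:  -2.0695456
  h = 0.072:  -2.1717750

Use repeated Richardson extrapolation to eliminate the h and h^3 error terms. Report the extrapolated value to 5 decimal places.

First eliminate the h term (factor 2^1 = 2):
  B₁ = (2·(-2.0695456) − (-1.8778751))/1 = -2.2612161
  B₂ = (2·(-2.1717750) − (-2.0695456))/1 = -2.2740044
Then eliminate the h^3 term (factor 2^3 = 8):
  (8·(-2.2740044) − (-2.2612161))/7 = -2.2758313

-2.27583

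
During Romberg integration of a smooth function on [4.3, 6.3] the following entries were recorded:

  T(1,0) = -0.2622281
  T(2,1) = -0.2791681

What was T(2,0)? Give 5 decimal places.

-0.27493

From T(2,1) = (4·T(2,0) − T(1,0))/3, solve for T(2,0):
4·T(2,0) = 3·(-0.2791681) + (-0.2622281) = -1.0997324
T(2,0) = -0.2749331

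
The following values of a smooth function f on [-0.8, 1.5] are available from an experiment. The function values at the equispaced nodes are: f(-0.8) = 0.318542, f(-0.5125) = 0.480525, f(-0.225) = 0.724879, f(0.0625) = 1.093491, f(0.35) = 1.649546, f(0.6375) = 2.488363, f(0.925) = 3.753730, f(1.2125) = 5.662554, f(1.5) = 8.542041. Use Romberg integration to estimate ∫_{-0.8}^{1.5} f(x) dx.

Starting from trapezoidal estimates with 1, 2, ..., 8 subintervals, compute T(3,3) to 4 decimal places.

5.7507

T(0,0) (trapezoid, 1 panel, h=2.3000): 10.189670
T(1,0) (trapezoid, 2 panels, h=1.1500): 6.991813
T(2,0) (trapezoid, 4 panels, h=0.5750): 6.071107
T(3,0) (trapezoid, 8 panels, h=0.2875): 5.831472
T(1,1) = 6.991813 + (6.991813 − 10.189670)/3 = 5.925861
T(2,1) = 6.071107 + (6.071107 − 6.991813)/3 = 5.764205
T(3,1) = 5.831472 + (5.831472 − 6.071107)/3 = 5.751594
T(2,2) = 5.764205 + (5.764205 − 5.925861)/15 = 5.753428
T(3,2) = 5.751594 + (5.751594 − 5.764205)/15 = 5.750753
T(3,3) = 5.750753 + (5.750753 − 5.753428)/63 = 5.750711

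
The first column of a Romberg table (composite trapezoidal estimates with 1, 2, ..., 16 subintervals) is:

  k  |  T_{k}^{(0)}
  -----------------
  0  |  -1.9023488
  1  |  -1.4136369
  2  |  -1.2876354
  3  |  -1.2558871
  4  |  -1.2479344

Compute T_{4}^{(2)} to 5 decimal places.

-1.24528

Richardson extrapolation on the trapezoidal column (denominator 4−1=3):
T_{3}^{(1)} = -1.2558871 + (-1.2558871 − (-1.2876354))/3 = -1.2453043
T_{4}^{(1)} = -1.2479344 + (-1.2479344 − (-1.2558871))/3 = -1.2452835
T_{4}^{(2)} = -1.2452835 + (-1.2452835 − (-1.2453043))/15 = -1.2452821
(Column j=1 coincides with Simpson's rule on the same nodes.)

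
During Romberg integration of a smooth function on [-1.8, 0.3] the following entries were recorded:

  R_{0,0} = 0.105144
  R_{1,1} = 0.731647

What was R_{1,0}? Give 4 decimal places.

0.5750

From R_{1,1} = (4·R_{1,0} − R_{0,0})/3, solve for R_{1,0}:
4·R_{1,0} = 3·0.731647 + 0.105144 = 2.300085
R_{1,0} = 0.575021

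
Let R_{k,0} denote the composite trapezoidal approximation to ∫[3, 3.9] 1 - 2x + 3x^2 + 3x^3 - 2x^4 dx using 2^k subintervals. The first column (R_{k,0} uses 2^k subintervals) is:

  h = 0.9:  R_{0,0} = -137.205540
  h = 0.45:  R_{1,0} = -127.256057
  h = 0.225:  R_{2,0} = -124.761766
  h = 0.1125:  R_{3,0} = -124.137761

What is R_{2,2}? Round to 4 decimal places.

Richardson extrapolation on the trapezoidal column (denominator 4−1=3):
R_{1,1} = -127.256057 + (-127.256057 − (-137.205540))/3 = -123.939563
R_{2,1} = (4·(-124.761766) − (-127.256057)) / 3 = -123.930336
R_{2,2} = (16·(-123.930336) − (-123.939563)) / 15 = -123.929721

-123.9297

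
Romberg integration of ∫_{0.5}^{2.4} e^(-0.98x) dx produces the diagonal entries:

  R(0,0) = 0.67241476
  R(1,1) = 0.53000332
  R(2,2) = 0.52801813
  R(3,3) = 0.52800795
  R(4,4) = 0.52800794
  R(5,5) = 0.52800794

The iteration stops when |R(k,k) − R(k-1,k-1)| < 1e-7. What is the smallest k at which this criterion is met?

k = 4

|R(1,1) − R(0,0)| = 0.14241144 ≥ 1e-7
|R(2,2) − R(1,1)| = 0.00198519 ≥ 1e-7
|R(3,3) − R(2,2)| = 0.00001018 ≥ 1e-7
|R(4,4) − R(3,3)| = 0.00000001 < 1e-7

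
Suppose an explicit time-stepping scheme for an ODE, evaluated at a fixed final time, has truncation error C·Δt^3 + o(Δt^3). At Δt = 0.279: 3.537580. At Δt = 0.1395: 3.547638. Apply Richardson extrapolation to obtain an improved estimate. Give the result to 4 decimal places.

3.5491

The leading error scales as Δt^3; refining by a factor of 2 reduces it by 2^3 = 8.
Extrapolated value = (8·A(Δt/2) − A(Δt)) / (8 − 1)
= (8·3.547638 − 3.537580) / 7
= 24.843524 / 7 = 3.549075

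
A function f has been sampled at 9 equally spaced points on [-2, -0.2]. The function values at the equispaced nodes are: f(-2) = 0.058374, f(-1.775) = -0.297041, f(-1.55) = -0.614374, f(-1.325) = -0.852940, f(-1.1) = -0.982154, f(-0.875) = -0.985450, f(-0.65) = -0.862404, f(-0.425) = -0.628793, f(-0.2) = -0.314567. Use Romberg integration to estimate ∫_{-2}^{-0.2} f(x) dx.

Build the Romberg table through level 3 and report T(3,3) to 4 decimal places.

T(0,0) (trapezoid, 1 panel, h=1.8000): -0.230574
T(1,0) (trapezoid, 2 panels, h=0.9000): -0.999225
T(2,0) (trapezoid, 4 panels, h=0.4500): -1.164163
T(3,0) (trapezoid, 8 panels, h=0.2250): -1.204032
T(1,1) = -0.999225 + (-0.999225 − (-0.230574))/3 = -1.255442
T(2,1) = -1.164163 + (-1.164163 − (-0.999225))/3 = -1.219142
T(3,1) = -1.204032 + (-1.204032 − (-1.164163))/3 = -1.217322
T(2,2) = -1.219142 + (-1.219142 − (-1.255442))/15 = -1.216722
T(3,2) = -1.217322 + (-1.217322 − (-1.219142))/15 = -1.217201
T(3,3) = -1.217201 + (-1.217201 − (-1.216722))/63 = -1.217209

-1.2172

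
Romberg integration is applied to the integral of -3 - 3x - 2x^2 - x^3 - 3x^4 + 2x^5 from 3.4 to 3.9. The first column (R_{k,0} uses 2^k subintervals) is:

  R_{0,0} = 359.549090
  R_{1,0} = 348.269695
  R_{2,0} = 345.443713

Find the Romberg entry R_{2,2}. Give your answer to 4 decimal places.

Richardson extrapolation on the trapezoidal column (denominator 4−1=3):
R_{1,1} = (4·348.269695 − 359.549090) / 3 = 344.509897
R_{2,1} = 345.443713 + (345.443713 − 348.269695)/3 = 344.501719
R_{2,2} = (16·344.501719 − 344.509897) / 15 = 344.501174

344.5012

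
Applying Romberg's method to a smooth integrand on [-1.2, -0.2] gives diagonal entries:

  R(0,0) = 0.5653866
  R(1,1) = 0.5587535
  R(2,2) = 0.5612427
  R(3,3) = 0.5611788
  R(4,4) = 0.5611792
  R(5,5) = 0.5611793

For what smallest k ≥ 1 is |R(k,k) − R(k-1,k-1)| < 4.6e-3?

|R(1,1) − R(0,0)| = 0.0066331 ≥ 4.6e-3
|R(2,2) − R(1,1)| = 0.0024892 < 4.6e-3

k = 2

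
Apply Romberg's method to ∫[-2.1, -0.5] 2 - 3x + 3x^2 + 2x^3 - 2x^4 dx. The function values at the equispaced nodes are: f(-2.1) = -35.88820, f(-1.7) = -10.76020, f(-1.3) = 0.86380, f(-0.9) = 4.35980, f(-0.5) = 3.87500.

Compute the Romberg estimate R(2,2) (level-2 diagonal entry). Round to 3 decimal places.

-7.441

R(0,0) (trapezoid, 1 panel, h=1.6000): -25.61056
R(1,0) (trapezoid, 2 panels, h=0.8000): -12.11424
R(2,0) (trapezoid, 4 panels, h=0.4000): -8.61728
R(1,1) = -12.11424 + (-12.11424 − (-25.61056))/3 = -7.61547
R(2,1) = -8.61728 + (-8.61728 − (-12.11424))/3 = -7.45163
R(2,2) = -7.45163 + (-7.45163 − (-7.61547))/15 = -7.44071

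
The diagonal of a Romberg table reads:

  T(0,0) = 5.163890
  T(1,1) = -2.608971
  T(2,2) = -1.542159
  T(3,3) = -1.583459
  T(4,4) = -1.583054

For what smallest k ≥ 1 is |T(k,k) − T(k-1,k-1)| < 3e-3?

|T(1,1) − T(0,0)| = 7.772861 ≥ 3e-3
|T(2,2) − T(1,1)| = 1.066812 ≥ 3e-3
|T(3,3) − T(2,2)| = 0.041300 ≥ 3e-3
|T(4,4) − T(3,3)| = 0.000405 < 3e-3

k = 4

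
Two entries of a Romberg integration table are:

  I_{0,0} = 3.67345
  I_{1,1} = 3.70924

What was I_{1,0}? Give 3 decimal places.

From I_{1,1} = (4·I_{1,0} − I_{0,0})/3, solve for I_{1,0}:
4·I_{1,0} = 3·3.70924 + 3.67345 = 14.80117
I_{1,0} = 3.70029

3.700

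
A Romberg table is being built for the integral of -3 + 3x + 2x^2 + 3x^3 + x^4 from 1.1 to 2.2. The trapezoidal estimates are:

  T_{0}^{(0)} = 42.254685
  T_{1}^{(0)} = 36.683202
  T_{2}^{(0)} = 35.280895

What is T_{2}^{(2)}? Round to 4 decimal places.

34.8126

Richardson extrapolation on the trapezoidal column (denominator 4−1=3):
T_{1}^{(1)} = (4·36.683202 − 42.254685) / 3 = 34.826041
T_{2}^{(1)} = (4·35.280895 − 36.683202) / 3 = 34.813459
T_{2}^{(2)} = 34.813459 + (34.813459 − 34.826041)/15 = 34.812620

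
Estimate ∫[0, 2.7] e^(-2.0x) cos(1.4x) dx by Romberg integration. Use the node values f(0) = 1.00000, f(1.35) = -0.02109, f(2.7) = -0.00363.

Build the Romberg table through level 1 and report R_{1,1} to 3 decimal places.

0.410

R_{0,0} (trapezoid, 1 panel, h=2.7000): 1.34510
R_{1,0} (trapezoid, 2 panels, h=1.3500): 0.64408
R_{1,1} = 0.64408 + (0.64408 − 1.34510)/3 = 0.41041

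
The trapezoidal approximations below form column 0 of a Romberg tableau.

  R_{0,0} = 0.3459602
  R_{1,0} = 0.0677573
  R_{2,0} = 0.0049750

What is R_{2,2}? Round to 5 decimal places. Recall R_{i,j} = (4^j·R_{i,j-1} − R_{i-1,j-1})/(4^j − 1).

-0.01535

Richardson extrapolation on the trapezoidal column (denominator 4−1=3):
R_{1,1} = 0.0677573 + (0.0677573 − 0.3459602)/3 = -0.0249770
R_{2,1} = 0.0049750 + (0.0049750 − 0.0677573)/3 = -0.0159524
R_{2,2} = -0.0159524 + (-0.0159524 − (-0.0249770))/15 = -0.0153508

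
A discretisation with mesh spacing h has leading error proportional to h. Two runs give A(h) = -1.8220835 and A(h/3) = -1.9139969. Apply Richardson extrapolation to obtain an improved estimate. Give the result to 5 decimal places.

Extrapolated value = (3·A(h/3) − A(h)) / (3 − 1)
= (3·(-1.9139969) − (-1.8220835)) / 2
= -3.9199072 / 2 = -1.9599536

-1.95995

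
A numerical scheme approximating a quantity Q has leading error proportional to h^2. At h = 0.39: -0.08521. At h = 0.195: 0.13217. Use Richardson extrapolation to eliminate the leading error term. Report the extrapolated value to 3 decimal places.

Extrapolated value = (4·A(h/2) − A(h)) / (4 − 1)
= (4·0.13217 − (-0.08521)) / 3
= 0.61389 / 3 = 0.20463

0.205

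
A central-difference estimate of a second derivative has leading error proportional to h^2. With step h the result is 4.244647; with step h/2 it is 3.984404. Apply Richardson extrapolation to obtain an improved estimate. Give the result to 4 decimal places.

The leading error scales as h^2; refining by a factor of 2 reduces it by 2^2 = 4.
Extrapolated value = (4·A(h/2) − A(h)) / (4 − 1)
= (4·3.984404 − 4.244647) / 3
= 11.692969 / 3 = 3.897656

3.8977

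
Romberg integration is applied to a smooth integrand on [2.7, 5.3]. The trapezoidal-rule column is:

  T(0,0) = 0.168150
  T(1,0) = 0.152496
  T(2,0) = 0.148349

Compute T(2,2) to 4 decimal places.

0.1469

Richardson extrapolation on the trapezoidal column (denominator 4−1=3):
T(1,1) = 0.152496 + (0.152496 − 0.168150)/3 = 0.147278
T(2,1) = (4·0.148349 − 0.152496) / 3 = 0.146967
T(2,2) = 0.146967 + (0.146967 − 0.147278)/15 = 0.146946
(Column j=1 coincides with Simpson's rule on the same nodes.)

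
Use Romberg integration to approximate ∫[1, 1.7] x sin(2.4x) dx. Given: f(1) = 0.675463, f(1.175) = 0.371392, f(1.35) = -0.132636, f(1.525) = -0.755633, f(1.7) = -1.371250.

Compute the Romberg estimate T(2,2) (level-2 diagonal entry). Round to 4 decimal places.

-0.1459

T(0,0) (trapezoid, 1 panel, h=0.7000): -0.243525
T(1,0) (trapezoid, 2 panels, h=0.3500): -0.168185
T(2,0) (trapezoid, 4 panels, h=0.1750): -0.151335
T(1,1) = -0.168185 + (-0.168185 − (-0.243525))/3 = -0.143072
T(2,1) = -0.151335 + (-0.151335 − (-0.168185))/3 = -0.145718
T(2,2) = -0.145718 + (-0.145718 − (-0.143072))/15 = -0.145894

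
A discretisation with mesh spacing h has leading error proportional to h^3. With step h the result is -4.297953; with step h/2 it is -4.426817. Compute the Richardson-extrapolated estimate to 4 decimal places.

The leading error scales as h^3; refining by a factor of 2 reduces it by 2^3 = 8.
Extrapolated value = (8·A(h/2) − A(h)) / (8 − 1)
= (8·(-4.426817) − (-4.297953)) / 7
= -31.116583 / 7 = -4.445226

-4.4452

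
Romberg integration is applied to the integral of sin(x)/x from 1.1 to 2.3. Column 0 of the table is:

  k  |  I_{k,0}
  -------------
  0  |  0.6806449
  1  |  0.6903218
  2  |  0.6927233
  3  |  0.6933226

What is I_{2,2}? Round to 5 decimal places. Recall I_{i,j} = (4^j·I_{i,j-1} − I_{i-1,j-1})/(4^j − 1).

0.69352

I_{1,1} = (4·0.6903218 − 0.6806449) / 3 = 0.6935474
I_{2,1} = (4·0.6927233 − 0.6903218) / 3 = 0.6935238
I_{2,2} = (16·0.6935238 − 0.6935474) / 15 = 0.6935222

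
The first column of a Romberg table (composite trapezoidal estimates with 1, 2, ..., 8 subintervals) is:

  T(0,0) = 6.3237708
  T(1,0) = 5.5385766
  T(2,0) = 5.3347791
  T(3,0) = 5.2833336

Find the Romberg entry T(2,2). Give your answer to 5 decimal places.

5.26618

T(1,1) = (4·5.5385766 − 6.3237708) / 3 = 5.2768452
T(2,1) = (4·5.3347791 − 5.5385766) / 3 = 5.2668466
T(2,2) = (16·5.2668466 − 5.2768452) / 15 = 5.2661800
(Column j=1 coincides with Simpson's rule on the same nodes.)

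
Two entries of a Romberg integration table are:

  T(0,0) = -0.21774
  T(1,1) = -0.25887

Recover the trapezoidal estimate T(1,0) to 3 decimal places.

-0.249

From T(1,1) = (4·T(1,0) − T(0,0))/3, solve for T(1,0):
4·T(1,0) = 3·(-0.25887) + (-0.21774) = -0.99435
T(1,0) = -0.24859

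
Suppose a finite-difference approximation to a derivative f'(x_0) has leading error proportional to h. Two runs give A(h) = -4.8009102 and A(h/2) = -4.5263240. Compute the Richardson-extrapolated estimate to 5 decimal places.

The leading error scales as h; refining by a factor of 2 reduces it by 2^1 = 2.
Extrapolated value = (2·A(h/2) − A(h)) / (2 − 1)
= (2·(-4.5263240) − (-4.8009102)) / 1
= -4.2517378 / 1 = -4.2517378

-4.25174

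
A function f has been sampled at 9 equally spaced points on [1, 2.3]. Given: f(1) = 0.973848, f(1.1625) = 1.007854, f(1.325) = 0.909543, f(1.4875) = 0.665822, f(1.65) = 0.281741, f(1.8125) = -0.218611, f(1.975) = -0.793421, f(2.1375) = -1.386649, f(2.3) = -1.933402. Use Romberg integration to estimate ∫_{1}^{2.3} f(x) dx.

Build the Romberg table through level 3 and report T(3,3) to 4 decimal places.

T(0,0) (trapezoid, 1 panel, h=1.3000): -0.623710
T(1,0) (trapezoid, 2 panels, h=0.6500): -0.128723
T(2,0) (trapezoid, 4 panels, h=0.3250): -0.026622
T(3,0) (trapezoid, 8 panels, h=0.1625): -0.002193
T(1,1) = -0.128723 + (-0.128723 − (-0.623710))/3 = 0.036273
T(2,1) = -0.026622 + (-0.026622 − (-0.128723))/3 = 0.007412
T(3,1) = -0.002193 + (-0.002193 − (-0.026622))/3 = 0.005950
T(2,2) = 0.007412 + (0.007412 − 0.036273)/15 = 0.005488
T(3,2) = 0.005950 + (0.005950 − 0.007412)/15 = 0.005853
T(3,3) = 0.005853 + (0.005853 − 0.005488)/63 = 0.005859

0.0059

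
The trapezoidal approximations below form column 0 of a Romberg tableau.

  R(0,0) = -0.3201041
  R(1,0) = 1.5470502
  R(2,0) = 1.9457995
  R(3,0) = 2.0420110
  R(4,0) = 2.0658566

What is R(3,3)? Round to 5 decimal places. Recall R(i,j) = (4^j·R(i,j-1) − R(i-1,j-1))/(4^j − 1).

2.07379

R(1,1) = (4·1.5470502 − (-0.3201041)) / 3 = 2.1694350
R(2,1) = (4·1.9457995 − 1.5470502) / 3 = 2.0787159
R(3,1) = (4·2.0420110 − 1.9457995) / 3 = 2.0740815
R(2,2) = (16·2.0787159 − 2.1694350) / 15 = 2.0726680
R(3,2) = (16·2.0740815 − 2.0787159) / 15 = 2.0737725
R(3,3) = (64·2.0737725 − 2.0726680) / 63 = 2.0737900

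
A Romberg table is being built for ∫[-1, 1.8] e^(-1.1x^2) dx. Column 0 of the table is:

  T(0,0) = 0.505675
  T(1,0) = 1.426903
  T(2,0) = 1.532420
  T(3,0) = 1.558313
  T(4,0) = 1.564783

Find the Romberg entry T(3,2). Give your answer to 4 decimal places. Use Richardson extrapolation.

1.5669

Richardson extrapolation on the trapezoidal column (denominator 4−1=3):
T(2,1) = (4·1.532420 − 1.426903) / 3 = 1.567592
T(3,1) = 1.558313 + (1.558313 − 1.532420)/3 = 1.566944
T(3,2) = (16·1.566944 − 1.567592) / 15 = 1.566901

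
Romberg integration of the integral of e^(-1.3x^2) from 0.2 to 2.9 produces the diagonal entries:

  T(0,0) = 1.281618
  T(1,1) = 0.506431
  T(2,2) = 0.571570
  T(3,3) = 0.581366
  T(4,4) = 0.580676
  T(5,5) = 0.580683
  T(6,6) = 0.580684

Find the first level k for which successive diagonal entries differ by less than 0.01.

k = 3

|T(1,1) − T(0,0)| = 0.775187 ≥ 0.01
|T(2,2) − T(1,1)| = 0.065139 ≥ 0.01
|T(3,3) − T(2,2)| = 0.009796 < 0.01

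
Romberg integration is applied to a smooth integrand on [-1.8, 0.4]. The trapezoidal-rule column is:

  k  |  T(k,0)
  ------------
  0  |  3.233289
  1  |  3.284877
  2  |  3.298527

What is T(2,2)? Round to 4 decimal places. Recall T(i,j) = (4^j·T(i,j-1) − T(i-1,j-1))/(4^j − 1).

Richardson extrapolation on the trapezoidal column (denominator 4−1=3):
T(1,1) = (4·3.284877 − 3.233289) / 3 = 3.302073
T(2,1) = 3.298527 + (3.298527 − 3.284877)/3 = 3.303077
T(2,2) = (16·3.303077 − 3.302073) / 15 = 3.303144

3.3031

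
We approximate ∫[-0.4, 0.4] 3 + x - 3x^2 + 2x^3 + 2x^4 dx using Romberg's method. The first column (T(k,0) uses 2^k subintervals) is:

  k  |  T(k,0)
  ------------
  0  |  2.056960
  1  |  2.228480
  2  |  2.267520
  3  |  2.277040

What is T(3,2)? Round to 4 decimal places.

2.2802

T(2,1) = 2.267520 + (2.267520 − 2.228480)/3 = 2.280533
T(3,1) = 2.277040 + (2.277040 − 2.267520)/3 = 2.280213
T(3,2) = 2.280213 + (2.280213 − 2.280533)/15 = 2.280192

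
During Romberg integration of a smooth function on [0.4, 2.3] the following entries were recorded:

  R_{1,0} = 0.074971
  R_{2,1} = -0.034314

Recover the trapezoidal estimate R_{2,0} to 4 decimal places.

From R_{2,1} = (4·R_{2,0} − R_{1,0})/3, solve for R_{2,0}:
4·R_{2,0} = 3·(-0.034314) + 0.074971 = -0.027971
R_{2,0} = -0.006993

-0.0070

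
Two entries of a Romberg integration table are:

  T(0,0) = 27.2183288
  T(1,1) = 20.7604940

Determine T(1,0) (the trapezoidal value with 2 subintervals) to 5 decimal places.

From T(1,1) = (4·T(1,0) − T(0,0))/3, solve for T(1,0):
4·T(1,0) = 3·20.7604940 + 27.2183288 = 89.4998108
T(1,0) = 22.3749527

22.37495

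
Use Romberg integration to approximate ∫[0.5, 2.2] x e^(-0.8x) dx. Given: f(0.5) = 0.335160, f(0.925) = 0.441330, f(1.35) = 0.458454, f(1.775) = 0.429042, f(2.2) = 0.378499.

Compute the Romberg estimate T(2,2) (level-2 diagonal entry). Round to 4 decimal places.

T(0,0) (trapezoid, 1 panel, h=1.7000): 0.606610
T(1,0) (trapezoid, 2 panels, h=0.8500): 0.692991
T(2,0) (trapezoid, 4 panels, h=0.4250): 0.716404
T(1,1) = 0.692991 + (0.692991 − 0.606610)/3 = 0.721785
T(2,1) = 0.716404 + (0.716404 − 0.692991)/3 = 0.724208
T(2,2) = 0.724208 + (0.724208 − 0.721785)/15 = 0.724370

0.7244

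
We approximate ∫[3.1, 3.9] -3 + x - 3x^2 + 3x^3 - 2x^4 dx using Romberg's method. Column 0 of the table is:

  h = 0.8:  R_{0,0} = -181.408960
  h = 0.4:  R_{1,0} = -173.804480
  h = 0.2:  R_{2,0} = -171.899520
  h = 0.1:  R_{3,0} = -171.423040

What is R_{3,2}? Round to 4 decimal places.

-171.2642

Richardson extrapolation on the trapezoidal column (denominator 4−1=3):
R_{2,1} = (4·(-171.899520) − (-173.804480)) / 3 = -171.264533
R_{3,1} = -171.423040 + (-171.423040 − (-171.899520))/3 = -171.264213
R_{3,2} = (16·(-171.264213) − (-171.264533)) / 15 = -171.264192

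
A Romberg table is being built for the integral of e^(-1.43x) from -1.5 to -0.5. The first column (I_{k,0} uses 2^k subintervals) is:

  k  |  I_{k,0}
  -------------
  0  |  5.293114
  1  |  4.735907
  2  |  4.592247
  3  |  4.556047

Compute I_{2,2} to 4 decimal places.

Richardson extrapolation on the trapezoidal column (denominator 4−1=3):
I_{1,1} = 4.735907 + (4.735907 − 5.293114)/3 = 4.550171
I_{2,1} = 4.592247 + (4.592247 − 4.735907)/3 = 4.544360
I_{2,2} = (16·4.544360 − 4.550171) / 15 = 4.543973

4.5440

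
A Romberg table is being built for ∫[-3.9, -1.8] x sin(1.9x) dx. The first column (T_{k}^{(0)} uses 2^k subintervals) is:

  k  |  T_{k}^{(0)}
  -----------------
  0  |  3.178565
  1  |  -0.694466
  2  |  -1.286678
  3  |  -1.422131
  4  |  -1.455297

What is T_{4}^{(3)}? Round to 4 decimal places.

Richardson extrapolation on the trapezoidal column (denominator 4−1=3):
T_{2}^{(1)} = (4·(-1.286678) − (-0.694466)) / 3 = -1.484082
T_{3}^{(1)} = -1.422131 + (-1.422131 − (-1.286678))/3 = -1.467282
T_{4}^{(1)} = -1.455297 + (-1.455297 − (-1.422131))/3 = -1.466352
T_{3}^{(2)} = -1.467282 + (-1.467282 − (-1.484082))/15 = -1.466162
T_{4}^{(2)} = (16·(-1.466352) − (-1.467282)) / 15 = -1.466290
T_{4}^{(3)} = -1.466290 + (-1.466290 − (-1.466162))/63 = -1.466292

-1.4663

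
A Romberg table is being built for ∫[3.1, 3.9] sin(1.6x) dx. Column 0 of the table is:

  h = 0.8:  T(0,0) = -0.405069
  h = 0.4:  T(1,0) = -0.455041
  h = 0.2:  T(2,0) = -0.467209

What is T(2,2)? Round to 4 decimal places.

-0.4712

Richardson extrapolation on the trapezoidal column (denominator 4−1=3):
T(1,1) = (4·(-0.455041) − (-0.405069)) / 3 = -0.471698
T(2,1) = -0.467209 + (-0.467209 − (-0.455041))/3 = -0.471265
T(2,2) = -0.471265 + (-0.471265 − (-0.471698))/15 = -0.471236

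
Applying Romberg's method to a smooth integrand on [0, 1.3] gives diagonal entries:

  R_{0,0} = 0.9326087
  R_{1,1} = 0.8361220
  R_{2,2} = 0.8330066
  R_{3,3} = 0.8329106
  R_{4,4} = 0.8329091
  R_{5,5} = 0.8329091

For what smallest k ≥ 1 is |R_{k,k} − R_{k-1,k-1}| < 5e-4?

k = 3

|R_{1,1} − R_{0,0}| = 0.0964867 ≥ 5e-4
|R_{2,2} − R_{1,1}| = 0.0031154 ≥ 5e-4
|R_{3,3} − R_{2,2}| = 0.0000960 < 5e-4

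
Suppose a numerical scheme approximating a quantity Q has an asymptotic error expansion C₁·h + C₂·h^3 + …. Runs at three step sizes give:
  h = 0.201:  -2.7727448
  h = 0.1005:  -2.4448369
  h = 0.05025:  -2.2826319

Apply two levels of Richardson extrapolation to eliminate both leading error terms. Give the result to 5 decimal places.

First eliminate the h term (factor 2^1 = 2):
  B₁ = (2·(-2.4448369) − (-2.7727448))/1 = -2.1169290
  B₂ = (2·(-2.2826319) − (-2.4448369))/1 = -2.1204269
Then eliminate the h^3 term (factor 2^3 = 8):
  (8·(-2.1204269) − (-2.1169290))/7 = -2.1209266

-2.12093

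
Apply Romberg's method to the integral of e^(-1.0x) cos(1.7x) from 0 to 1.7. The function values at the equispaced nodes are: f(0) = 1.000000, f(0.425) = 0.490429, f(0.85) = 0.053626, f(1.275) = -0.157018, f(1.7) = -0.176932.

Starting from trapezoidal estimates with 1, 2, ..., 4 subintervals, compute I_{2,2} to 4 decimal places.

0.3225

I_{0,0} (trapezoid, 1 panel, h=1.7000): 0.699608
I_{1,0} (trapezoid, 2 panels, h=0.8500): 0.395386
I_{2,0} (trapezoid, 4 panels, h=0.4250): 0.339393
I_{1,1} = 0.395386 + (0.395386 − 0.699608)/3 = 0.293979
I_{2,1} = 0.339393 + (0.339393 − 0.395386)/3 = 0.320729
I_{2,2} = 0.320729 + (0.320729 − 0.293979)/15 = 0.322512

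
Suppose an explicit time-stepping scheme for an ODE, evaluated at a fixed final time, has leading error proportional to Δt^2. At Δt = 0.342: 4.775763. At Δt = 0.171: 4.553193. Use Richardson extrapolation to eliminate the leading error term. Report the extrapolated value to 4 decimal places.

The leading error scales as Δt^2; refining by a factor of 2 reduces it by 2^2 = 4.
Extrapolated value = (4·A(Δt/2) − A(Δt)) / (4 − 1)
= (4·4.553193 − 4.775763) / 3
= 13.437009 / 3 = 4.479003

4.4790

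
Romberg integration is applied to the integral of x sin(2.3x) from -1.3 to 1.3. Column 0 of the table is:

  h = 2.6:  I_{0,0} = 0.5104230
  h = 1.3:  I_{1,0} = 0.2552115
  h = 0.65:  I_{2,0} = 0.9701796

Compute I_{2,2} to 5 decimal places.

1.27773

I_{1,1} = 0.2552115 + (0.2552115 − 0.5104230)/3 = 0.1701410
I_{2,1} = (4·0.9701796 − 0.2552115) / 3 = 1.2085023
I_{2,2} = 1.2085023 + (1.2085023 − 0.1701410)/15 = 1.2777264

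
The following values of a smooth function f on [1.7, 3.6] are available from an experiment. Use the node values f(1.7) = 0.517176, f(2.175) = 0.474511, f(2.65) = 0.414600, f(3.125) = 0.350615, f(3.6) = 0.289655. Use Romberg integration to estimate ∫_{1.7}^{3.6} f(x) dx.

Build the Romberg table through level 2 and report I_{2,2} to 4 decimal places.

I_{0,0} (trapezoid, 1 panel, h=1.9000): 0.766489
I_{1,0} (trapezoid, 2 panels, h=0.9500): 0.777115
I_{2,0} (trapezoid, 4 panels, h=0.4750): 0.780492
I_{1,1} = 0.777115 + (0.777115 − 0.766489)/3 = 0.780657
I_{2,1} = 0.780492 + (0.780492 − 0.777115)/3 = 0.781618
I_{2,2} = 0.781618 + (0.781618 − 0.780657)/15 = 0.781682

0.7817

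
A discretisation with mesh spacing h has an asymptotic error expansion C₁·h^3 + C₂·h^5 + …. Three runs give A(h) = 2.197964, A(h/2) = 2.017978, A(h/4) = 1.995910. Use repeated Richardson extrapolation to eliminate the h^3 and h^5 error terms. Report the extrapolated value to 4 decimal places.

First eliminate the h^3 term (factor 2^3 = 8):
  B₁ = (8·2.017978 − 2.197964)/7 = 1.992266
  B₂ = (8·1.995910 − 2.017978)/7 = 1.992757
Then eliminate the h^5 term (factor 2^5 = 32):
  (32·1.992757 − 1.992266)/31 = 1.992773

1.9928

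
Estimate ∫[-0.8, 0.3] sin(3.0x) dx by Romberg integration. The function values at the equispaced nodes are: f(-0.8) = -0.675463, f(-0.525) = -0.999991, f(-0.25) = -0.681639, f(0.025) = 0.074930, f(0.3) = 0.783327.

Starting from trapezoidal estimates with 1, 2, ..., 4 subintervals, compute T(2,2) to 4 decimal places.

T(0,0) (trapezoid, 1 panel, h=1.1000): 0.059325
T(1,0) (trapezoid, 2 panels, h=0.5500): -0.345239
T(2,0) (trapezoid, 4 panels, h=0.2750): -0.427011
T(1,1) = -0.345239 + (-0.345239 − 0.059325)/3 = -0.480094
T(2,1) = -0.427011 + (-0.427011 − (-0.345239))/3 = -0.454268
T(2,2) = -0.454268 + (-0.454268 − (-0.480094))/15 = -0.452546

-0.4525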